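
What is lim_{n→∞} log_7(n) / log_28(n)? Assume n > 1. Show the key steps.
lim = ln(28) / ln(7) = log_7(28)

Change of base: log_7(n) = ln n / ln 7 and log_28(n) = ln n / ln 28. The ratio is (ln n / ln 7) · (ln 28 / ln n) = ln 28 / ln 7, a constant independent of n. So the limit is ln 28 / ln 7 = log_7(28).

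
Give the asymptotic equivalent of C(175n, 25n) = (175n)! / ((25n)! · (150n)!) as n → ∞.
C(175n, 25n) ~ (823543/46656)^(25n) · sqrt(7/(12π·25n))

Write N = 25n. Apply Stirling to each factorial:
  (7N)! ~ sqrt(2π·7N) · (7N/e)^(7N),
  N! ~ sqrt(2π N) · (N/e)^N,
  (6N)! ~ sqrt(2π·6N) · (6N/e)^(6N).
The exponential factors combine to (7N)^(7N) / (N^N · (6N)^(6N)) = 7^(7N)/6^(6N) = (7^7/6^6)^N = (823543/46656)^N.
The square-root prefactors combine to sqrt(2π·7N) / (sqrt(2π N)·sqrt(2π·6N)) = sqrt(7 / (2π·6·N)) = sqrt(7/(12π·25n)).
Substituting N = 25n: C(175n, 25n) ~ (823543/46656)^(25n) · sqrt(7/(12π·25n)).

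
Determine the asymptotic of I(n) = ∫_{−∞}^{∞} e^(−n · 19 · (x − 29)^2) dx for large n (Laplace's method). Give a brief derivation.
I(n) = sqrt(π/(19n))

Here φ(x) = 19 · (x − 29)^2 has its unique minimum at x* = 29 with φ(x*) = 0 and φ''(x*) = 38. Laplace's method gives
  I(n) ~ e^(−n φ(x*)) · sqrt(2π / (n · φ''(x*))) = sqrt(2π / (38n)) = sqrt(π/(19n)).
This is exact: substituting u = (x − 29)·sqrt(19n) gives I(n) = (1/sqrt(19n)) ∫_{−∞}^{∞} e^(−u^2) du = sqrt(π/(19n)).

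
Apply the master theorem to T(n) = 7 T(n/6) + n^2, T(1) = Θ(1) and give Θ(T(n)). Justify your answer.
T(n) = Θ(n^2)

log_6 7 ≈ 1.086. f(n) = n^2 dominates n^(log_6 7) since 2 > 1.086, and the regularity condition a·f(n/b) = 7·(n/6)^2 = (7/36)·n^2 ≤ c·f(n) holds with c = 7/36 ≈ 0.194 < 1. So this is Case 3: T(n) = Θ(f(n)) = Θ(n^2).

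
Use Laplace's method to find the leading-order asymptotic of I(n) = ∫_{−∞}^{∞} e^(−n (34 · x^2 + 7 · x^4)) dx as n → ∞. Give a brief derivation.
I(n) ~ sqrt(π/(34n))

φ(x) = 34 · x^2 + 7 · x^4 has its unique global minimum at x* = 0 (since φ'(x) = 68x + 28x^3 = 0 only at x = 0 for real x with both coefficients positive, and φ → ∞ as |x| → ∞). At x* = 0, φ(0) = 0 and φ''(0) = 68. Laplace's method then gives
  I(n) ~ sqrt(2π / (n · φ''(0))) · e^(−n φ(0)) = sqrt(2π / (68n)) = sqrt(π/(34n)).
The 7 · x^4 term contributes only at subleading order (an O(1/n) relative correction).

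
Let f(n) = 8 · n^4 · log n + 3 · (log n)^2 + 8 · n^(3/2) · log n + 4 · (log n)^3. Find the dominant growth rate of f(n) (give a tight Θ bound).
f(n) ∈ Θ(n^4 · log n)

Compare the terms by growth order. For large n, n^a · (log n)^b dominates n^a' · (log n)^b' iff a > a', or (a = a' and b > b'). Ranking the 4 terms shows the dominant one is 8 · n^4 · log n. Hence f(n) ∈ Θ(n^4 · log n).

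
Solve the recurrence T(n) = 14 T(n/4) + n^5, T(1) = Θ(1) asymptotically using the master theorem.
T(n) = Θ(n^5)

log_4 14 ≈ 1.904. f(n) = n^5 dominates n^(log_4 14) since 5 > 1.904, and the regularity condition a·f(n/b) = 14·(n/4)^5 = (14/1024)·n^5 ≤ c·f(n) holds with c = 14/1024 ≈ 0.0137 < 1. So this is Case 3: T(n) = Θ(f(n)) = Θ(n^5).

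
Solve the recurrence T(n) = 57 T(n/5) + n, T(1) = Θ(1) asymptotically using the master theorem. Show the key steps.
T(n) = Θ(n^(log_5 57))

Master theorem: compare f(n) = n to n^(log_5 57) where log_5 57 ≈ 2.512. Since 1 < log_5 57, we have f(n) = O(n^(log_5 57 − ε)) for some ε > 0 — Case 1. Hence T(n) = Θ(n^(log_5 57)).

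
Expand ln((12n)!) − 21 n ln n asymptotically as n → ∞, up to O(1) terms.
ln((12n)!) − 21 n ln n = −9 n ln n + 12(ln 12 − 1) n + (1/2) ln(2π·12n) + O(1/n)

Stirling: ln((12n)!) = 12n ln(12n) − 12n + (1/2) ln(2π·12n) + O(1/n).
Expand 12n ln(12n) = 12n (ln n + ln 12) = 12n ln n + 12n ln 12.
Subtract 21n ln n: leading term is (12 − 21) n ln n = −9 n ln n. The next term is 12n ln 12 − 12n = 12(ln 12 − 1) n. Then the (1/2) ln(2π·12n) correction.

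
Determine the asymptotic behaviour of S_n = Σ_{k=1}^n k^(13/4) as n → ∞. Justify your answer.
S_n ~ (4/17) · n^(17/4)

Integral comparison: Σ_{k=1}^n k^(13/4) = ∫_0^n x^(13/4) dx + O(n^(13/4)). The integral is n^(1 + 13/4) / (1 + 13/4) = n^((13+4)/4) / ((13+4)/4) = (4/17) · n^(17/4).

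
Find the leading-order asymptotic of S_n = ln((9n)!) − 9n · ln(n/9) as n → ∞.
S_n ~ 9n · (ln 81 − 1) + O(ln n)

Stirling: ln((9n)!) = 9n ln(9n) − 9n + O(ln n).
  S_n = 9n ln(9n) − 9n − 9n ln(n/9) + O(ln n)
      = 9n ln(9n) − 9n ln n + 9n ln 9 − 9n + O(ln n)
      = 9n ln 9 + 9n ln 9 − 9n + O(ln n)
      = 9n (ln 81 − 1) + O(ln n).
Numerically ln(81) − 1 ≈ 3.3944.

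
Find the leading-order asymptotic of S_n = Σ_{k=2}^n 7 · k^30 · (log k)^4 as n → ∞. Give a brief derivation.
S_n ~ 7 · n^31 · (log n)^4 / 31

By integral comparison, S_n = ∫_1^n 7 · x^30 · (log x)^4 dx + O(n^30 · (log n)^4). For the integral, the leading term of ∫_1^n x^30 (log x)^4 dx is n^31/31 · (log n)^4 (by repeated integration by parts; each step lowers the log-exponent and produces a relatively O(1/log n) correction). Hence S_n ~ 7 · n^31 · (log n)^4 / 31.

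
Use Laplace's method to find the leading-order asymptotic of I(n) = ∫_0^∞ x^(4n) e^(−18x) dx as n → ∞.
I(n) ~ (sqrt(2π·4n) / 18) · (4n/(18e))^(4n)

Write the integrand as exp(4n ln x − 18x) and set f(x) = 4n ln x − 18x. Then f'(x) = 4n/x − 18 = 0 at x* = 4n/18, and f''(x*) = −4n/x*^2 = −18^2/(4n). Laplace's method (interior maximum) gives
  I(n) ~ e^(f(x*)) · sqrt(2π / |f''(x*)|)
        = exp(4n ln(4n/18) − 4n) · sqrt(2π · 4n / 18^2)
        = (4n/18)^(4n) e^(−4n) · sqrt(2π·4n) / 18
        = (sqrt(2π·4n) / 18) · (4n/(18e))^(4n).
This matches Γ(4n+1)/18^(4n+1) with Stirling applied to Γ.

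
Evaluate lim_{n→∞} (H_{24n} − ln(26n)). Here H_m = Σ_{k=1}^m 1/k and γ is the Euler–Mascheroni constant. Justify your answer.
lim = ln(12/13) + γ

By Euler-Maclaurin, H_m = ln m + γ + O(1/m). So
  H_{24n} − ln(26n) = ln(24n) + γ − ln(26n) + O(1/n)
                       = ln(24/26) + γ + O(1/n).
Hence the limit is ln(24/26) + γ (= ln(12/13)).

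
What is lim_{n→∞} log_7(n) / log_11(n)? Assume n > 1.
lim = ln(11) / ln(7) = log_7(11)

Change of base: log_7(n) = ln n / ln 7 and log_11(n) = ln n / ln 11. The ratio is (ln n / ln 7) · (ln 11 / ln n) = ln 11 / ln 7, a constant independent of n. So the limit is ln 11 / ln 7 = log_7(11).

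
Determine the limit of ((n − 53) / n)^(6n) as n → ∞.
lim = e^(−318)

Rewrite as (1 − 53/n)^(6n). By the standard limit (1 + x/n)^n → e^x, we have (1 − 53/n)^n → e^(−53), and raising to the 6th power gives e^(−318).
More precisely, ln[(1 − 53/n)^(6n)] = 6n · ln(1 − 53/n) = 6n · (-53/n + O(1/n^2)) = -318 + O(1/n) → -318.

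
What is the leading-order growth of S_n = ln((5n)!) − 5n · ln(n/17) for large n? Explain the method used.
S_n ~ 5n · (ln 85 − 1) + O(ln n)

Stirling: ln((5n)!) = 5n ln(5n) − 5n + O(ln n).
  S_n = 5n ln(5n) − 5n − 5n ln(n/17) + O(ln n)
      = 5n ln(5n) − 5n ln n + 5n ln 17 − 5n + O(ln n)
      = 5n ln 5 + 5n ln 17 − 5n + O(ln n)
      = 5n (ln 85 − 1) + O(ln n).
Numerically ln(85) − 1 ≈ 3.4427.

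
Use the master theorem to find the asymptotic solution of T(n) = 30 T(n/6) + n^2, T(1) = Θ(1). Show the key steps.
T(n) = Θ(n^2)

log_6 30 ≈ 1.898. f(n) = n^2 dominates n^(log_6 30) since 2 > 1.898, and the regularity condition a·f(n/b) = 30·(n/6)^2 = (30/36)·n^2 ≤ c·f(n) holds with c = 30/36 ≈ 0.833 < 1. So this is Case 3: T(n) = Θ(f(n)) = Θ(n^2).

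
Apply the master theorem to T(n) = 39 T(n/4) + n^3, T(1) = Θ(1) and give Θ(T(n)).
T(n) = Θ(n^3)

log_4 39 ≈ 2.643. f(n) = n^3 dominates n^(log_4 39) since 3 > 2.643, and the regularity condition a·f(n/b) = 39·(n/4)^3 = (39/64)·n^3 ≤ c·f(n) holds with c = 39/64 ≈ 0.609 < 1. So this is Case 3: T(n) = Θ(f(n)) = Θ(n^3).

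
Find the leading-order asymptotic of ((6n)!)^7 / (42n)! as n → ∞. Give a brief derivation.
((6n)!)^7/(42n)! ~ ((2π·6n)^(6/2) / sqrt(7)) · 7^(−7·6n)  →  0

Write N = 6n. Stirling: N! ~ sqrt(2π N)(N/e)^N and (7N)! ~ sqrt(2π·7N)·(7N/e)^(7N).
  (N!)^7/(7N)! ~ (2π N)^(7/2) (N/e)^(7N) / [sqrt(2π·7N) (7N/e)^(7N)]
     = (2π N)^(7/2) / sqrt(2π·7N) · (N/(7N))^(7N)
     = (2π N)^((7−1)/2) / sqrt(7) · 7^(−7N).
Since 7^7 > 1, the factor 7^(−7N) decays exponentially, so the ratio → 0. Substituting N = 6n gives the stated form.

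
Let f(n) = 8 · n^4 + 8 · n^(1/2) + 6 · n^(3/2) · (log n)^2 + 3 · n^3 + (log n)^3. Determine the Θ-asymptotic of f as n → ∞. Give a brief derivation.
f(n) ∈ Θ(n^4)

Compare the terms by growth order. For large n, n^a · (log n)^b dominates n^a' · (log n)^b' iff a > a', or (a = a' and b > b'). Ranking the 5 terms shows the dominant one is 8 · n^4. Hence f(n) ∈ Θ(n^4).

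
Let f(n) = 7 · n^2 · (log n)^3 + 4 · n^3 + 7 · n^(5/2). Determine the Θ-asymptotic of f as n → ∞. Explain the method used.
f(n) ∈ Θ(n^3)

Compare the terms by growth order. For large n, n^a · (log n)^b dominates n^a' · (log n)^b' iff a > a', or (a = a' and b > b'). Ranking the 3 terms shows the dominant one is 4 · n^3. Hence f(n) ∈ Θ(n^3).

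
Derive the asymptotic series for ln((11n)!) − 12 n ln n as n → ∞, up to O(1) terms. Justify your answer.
ln((11n)!) − 12 n ln n = −n ln n + 11(ln 11 − 1) n + (1/2) ln(2π·11n) + O(1/n)

Stirling: ln((11n)!) = 11n ln(11n) − 11n + (1/2) ln(2π·11n) + O(1/n).
Expand 11n ln(11n) = 11n (ln n + ln 11) = 11n ln n + 11n ln 11.
Subtract 12n ln n: leading term is (11 − 12) n ln n = −n ln n. The next term is 11n ln 11 − 11n = 11(ln 11 − 1) n. Then the (1/2) ln(2π·11n) correction.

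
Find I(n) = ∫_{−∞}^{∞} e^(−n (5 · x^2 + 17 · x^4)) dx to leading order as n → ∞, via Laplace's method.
I(n) ~ sqrt(π/(5n))

φ(x) = 5 · x^2 + 17 · x^4 has its unique global minimum at x* = 0 (since φ'(x) = 10x + 68x^3 = 0 only at x = 0 for real x with both coefficients positive, and φ → ∞ as |x| → ∞). At x* = 0, φ(0) = 0 and φ''(0) = 10. Laplace's method then gives
  I(n) ~ sqrt(2π / (n · φ''(0))) · e^(−n φ(0)) = sqrt(2π / (10n)) = sqrt(π/(5n)).
The 17 · x^4 term contributes only at subleading order (an O(1/n) relative correction).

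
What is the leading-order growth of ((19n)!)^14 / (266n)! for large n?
((19n)!)^14/(266n)! ~ ((2π·19n)^(13/2) / sqrt(14)) · 14^(−14·19n)  →  0

Write N = 19n. Stirling: N! ~ sqrt(2π N)(N/e)^N and (14N)! ~ sqrt(2π·14N)·(14N/e)^(14N).
  (N!)^14/(14N)! ~ (2π N)^(14/2) (N/e)^(14N) / [sqrt(2π·14N) (14N/e)^(14N)]
     = (2π N)^(14/2) / sqrt(2π·14N) · (N/(14N))^(14N)
     = (2π N)^((14−1)/2) / sqrt(14) · 14^(−14N).
Since 14^14 > 1, the factor 14^(−14N) decays exponentially, so the ratio → 0. Substituting N = 19n gives the stated form.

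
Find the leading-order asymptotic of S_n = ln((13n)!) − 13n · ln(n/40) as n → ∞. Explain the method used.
S_n ~ 13n · (ln 520 − 1) + O(ln n)

Stirling: ln((13n)!) = 13n ln(13n) − 13n + O(ln n).
  S_n = 13n ln(13n) − 13n − 13n ln(n/40) + O(ln n)
      = 13n ln(13n) − 13n ln n + 13n ln 40 − 13n + O(ln n)
      = 13n ln 13 + 13n ln 40 − 13n + O(ln n)
      = 13n (ln 520 − 1) + O(ln n).
Numerically ln(520) − 1 ≈ 5.2538.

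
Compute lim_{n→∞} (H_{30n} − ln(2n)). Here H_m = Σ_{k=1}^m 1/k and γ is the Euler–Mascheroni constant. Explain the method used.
lim = ln 15 + γ

By Euler-Maclaurin, H_m = ln m + γ + O(1/m). So
  H_{30n} − ln(2n) = ln(30n) + γ − ln(2n) + O(1/n)
                       = ln(30/2) + γ + O(1/n).
Hence the limit is ln(30/2) + γ (= ln 15).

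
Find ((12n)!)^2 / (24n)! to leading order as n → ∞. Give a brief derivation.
((12n)!)^2/(24n)! ~ ((2π·12n)^(1/2) / sqrt(2)) · 2^(−2·12n)  →  0

Write N = 12n. Stirling: N! ~ sqrt(2π N)(N/e)^N and (2N)! ~ sqrt(2π·2N)·(2N/e)^(2N).
  (N!)^2/(2N)! ~ (2π N)^(2/2) (N/e)^(2N) / [sqrt(2π·2N) (2N/e)^(2N)]
     = (2π N)^(2/2) / sqrt(2π·2N) · (N/(2N))^(2N)
     = (2π N)^((2−1)/2) / sqrt(2) · 2^(−2N).
Since 2^2 > 1, the factor 2^(−2N) decays exponentially, so the ratio → 0. Substituting N = 12n gives the stated form.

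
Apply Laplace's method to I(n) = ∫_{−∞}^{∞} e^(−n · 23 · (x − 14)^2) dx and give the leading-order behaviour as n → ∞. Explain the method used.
I(n) = sqrt(π/(23n))

Here φ(x) = 23 · (x − 14)^2 has its unique minimum at x* = 14 with φ(x*) = 0 and φ''(x*) = 46. Laplace's method gives
  I(n) ~ e^(−n φ(x*)) · sqrt(2π / (n · φ''(x*))) = sqrt(2π / (46n)) = sqrt(π/(23n)).
This is exact: substituting u = (x − 14)·sqrt(23n) gives I(n) = (1/sqrt(23n)) ∫_{−∞}^{∞} e^(−u^2) du = sqrt(π/(23n)).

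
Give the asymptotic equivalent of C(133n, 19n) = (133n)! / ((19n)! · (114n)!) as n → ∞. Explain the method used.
C(133n, 19n) ~ (823543/46656)^(19n) · sqrt(7/(12π·19n))

Write N = 19n. Apply Stirling to each factorial:
  (7N)! ~ sqrt(2π·7N) · (7N/e)^(7N),
  N! ~ sqrt(2π N) · (N/e)^N,
  (6N)! ~ sqrt(2π·6N) · (6N/e)^(6N).
The exponential factors combine to (7N)^(7N) / (N^N · (6N)^(6N)) = 7^(7N)/6^(6N) = (7^7/6^6)^N = (823543/46656)^N.
The square-root prefactors combine to sqrt(2π·7N) / (sqrt(2π N)·sqrt(2π·6N)) = sqrt(7 / (2π·6·N)) = sqrt(7/(12π·19n)).
Substituting N = 19n: C(133n, 19n) ~ (823543/46656)^(19n) · sqrt(7/(12π·19n)).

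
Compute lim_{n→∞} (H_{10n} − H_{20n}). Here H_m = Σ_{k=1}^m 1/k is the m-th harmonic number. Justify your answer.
lim = ln(10/20) = −ln 2

Euler-Maclaurin gives H_m = ln m + γ + 1/(2m) + O(1/m^2). The γ and O(1/m) terms cancel in the difference:
  H_{10n} − H_{20n} = ln(10n) − ln(20n) + O(1/n) = ln(10/20) + O(1/n).
Hence the limit is ln(10/20) = −ln 2.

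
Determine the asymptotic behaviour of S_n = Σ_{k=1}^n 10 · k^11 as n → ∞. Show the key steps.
S_n ~ 5 · n^12 / 6

By integral comparison (Euler-Maclaurin), Σ_{k=1}^n 10 · k^11 = 10 · ∫_0^n x^11 dx + O(n^11) = 10 · n^12/12 = 5 · n^12 / 6 + O(n^11). (Equivalently, Faulhaber's formula gives the same leading term.)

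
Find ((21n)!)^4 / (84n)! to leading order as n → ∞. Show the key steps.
((21n)!)^4/(84n)! ~ ((2π·21n)^(3/2) / 2) · 4^(−4·21n)  →  0

Write N = 21n. Stirling: N! ~ sqrt(2π N)(N/e)^N and (4N)! ~ sqrt(2π·4N)·(4N/e)^(4N).
  (N!)^4/(4N)! ~ (2π N)^(4/2) (N/e)^(4N) / [sqrt(2π·4N) (4N/e)^(4N)]
     = (2π N)^(4/2) / sqrt(2π·4N) · (N/(4N))^(4N)
     = (2π N)^((4−1)/2) / 2 · 4^(−4N).
Since 4^4 > 1, the factor 4^(−4N) decays exponentially, so the ratio → 0. Substituting N = 21n gives the stated form.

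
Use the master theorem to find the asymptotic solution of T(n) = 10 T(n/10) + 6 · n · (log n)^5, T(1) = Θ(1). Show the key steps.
T(n) = Θ(n · (log n)^6)

Here log_10 10 = 1 and f(n) = 6 · n · (log n)^5 = Θ(n^(log_10 10) · (log n)^5). This is the extended Case 2 of the master theorem (f matches the critical exponent up to log factors), giving T(n) = Θ(n^(log_10 10) · (log n)^(5+1)) = Θ(n · (log n)^6).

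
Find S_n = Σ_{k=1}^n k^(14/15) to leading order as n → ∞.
S_n ~ (15/29) · n^(29/15)

Integral comparison: Σ_{k=1}^n k^(14/15) = ∫_0^n x^(14/15) dx + O(n^(14/15)). The integral is n^(1 + 14/15) / (1 + 14/15) = n^((14+15)/15) / ((14+15)/15) = (15/29) · n^(29/15).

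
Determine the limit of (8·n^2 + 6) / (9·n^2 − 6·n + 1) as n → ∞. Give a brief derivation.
lim = 8/9

For large n the leading n^2 terms dominate both numerator and denominator. Dividing top and bottom by n^2, every other term tends to 0, leaving 8/9.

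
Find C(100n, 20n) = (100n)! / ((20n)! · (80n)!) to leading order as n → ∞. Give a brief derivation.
C(100n, 20n) ~ (3125/256)^(20n) · sqrt(5/(8π·20n))

Write N = 20n. Apply Stirling to each factorial:
  (5N)! ~ sqrt(2π·5N) · (5N/e)^(5N),
  N! ~ sqrt(2π N) · (N/e)^N,
  (4N)! ~ sqrt(2π·4N) · (4N/e)^(4N).
The exponential factors combine to (5N)^(5N) / (N^N · (4N)^(4N)) = 5^(5N)/4^(4N) = (5^5/4^4)^N = (3125/256)^N.
The square-root prefactors combine to sqrt(2π·5N) / (sqrt(2π N)·sqrt(2π·4N)) = sqrt(5 / (2π·4·N)) = sqrt(5/(8π·20n)).
Substituting N = 20n: C(100n, 20n) ~ (3125/256)^(20n) · sqrt(5/(8π·20n)).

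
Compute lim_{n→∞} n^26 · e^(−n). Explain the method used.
lim = 0

Exponentials with base > 1 dominate every fixed polynomial: for any fixed c, n^c / e^n → 0 as n → ∞ (e.g. by the ratio test, or since e^n grows faster than any power of n). Hence n^26 · e^(−n) = n^26 / e^n → 0.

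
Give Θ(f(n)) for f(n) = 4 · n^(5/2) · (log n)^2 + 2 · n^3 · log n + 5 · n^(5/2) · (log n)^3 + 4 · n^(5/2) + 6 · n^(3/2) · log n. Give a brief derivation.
f(n) ∈ Θ(n^3 · log n)

Compare the terms by growth order. For large n, n^a · (log n)^b dominates n^a' · (log n)^b' iff a > a', or (a = a' and b > b'). Ranking the 5 terms shows the dominant one is 2 · n^3 · log n. Hence f(n) ∈ Θ(n^3 · log n).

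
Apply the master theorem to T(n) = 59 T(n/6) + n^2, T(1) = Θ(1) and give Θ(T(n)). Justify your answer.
T(n) = Θ(n^(log_6 59))

Master theorem: compare f(n) = n^2 to n^(log_6 59) where log_6 59 ≈ 2.276. Since 2 < log_6 59, we have f(n) = O(n^(log_6 59 − ε)) for some ε > 0 — Case 1. Hence T(n) = Θ(n^(log_6 59)).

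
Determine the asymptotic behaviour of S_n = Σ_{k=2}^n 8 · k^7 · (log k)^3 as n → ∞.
S_n ~ n^8 · (log n)^3

By integral comparison, S_n = ∫_1^n 8 · x^7 · (log x)^3 dx + O(n^7 · (log n)^3). For the integral, the leading term of ∫_1^n x^7 (log x)^3 dx is n^8/8 · (log n)^3 (by repeated integration by parts; each step lowers the log-exponent and produces a relatively O(1/log n) correction). Hence S_n ~ n^8 · (log n)^3.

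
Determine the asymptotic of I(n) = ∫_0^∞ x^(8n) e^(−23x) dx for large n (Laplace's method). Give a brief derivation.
I(n) ~ (sqrt(2π·8n) / 23) · (8n/(23e))^(8n)

Write the integrand as exp(8n ln x − 23x) and set f(x) = 8n ln x − 23x. Then f'(x) = 8n/x − 23 = 0 at x* = 8n/23, and f''(x*) = −8n/x*^2 = −23^2/(8n). Laplace's method (interior maximum) gives
  I(n) ~ e^(f(x*)) · sqrt(2π / |f''(x*)|)
        = exp(8n ln(8n/23) − 8n) · sqrt(2π · 8n / 23^2)
        = (8n/23)^(8n) e^(−8n) · sqrt(2π·8n) / 23
        = (sqrt(2π·8n) / 23) · (8n/(23e))^(8n).
This matches Γ(8n+1)/23^(8n+1) with Stirling applied to Γ.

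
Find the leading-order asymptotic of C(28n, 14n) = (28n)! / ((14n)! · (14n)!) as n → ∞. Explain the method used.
C(28n, 14n) ~ (4)^(14n) · sqrt(1/(π·14n))

Write N = 14n. Apply Stirling to each factorial:
  (2N)! ~ sqrt(2π·2N) · (2N/e)^(2N),
  N! ~ sqrt(2π N) · (N/e)^N,
  (1N)! ~ sqrt(2π·1N) · (1N/e)^(1N).
The exponential factors combine to (2N)^(2N) / (N^N · (1N)^(1N)) = 2^(2N)/1^(1N) = (2^2/1^1)^N = (4)^N.
The square-root prefactors combine to sqrt(2π·2N) / (sqrt(2π N)·sqrt(2π·1N)) = sqrt(2 / (2π·1·N)) = sqrt(1/(π·14n)).
Substituting N = 14n: C(28n, 14n) ~ (4)^(14n) · sqrt(1/(π·14n)).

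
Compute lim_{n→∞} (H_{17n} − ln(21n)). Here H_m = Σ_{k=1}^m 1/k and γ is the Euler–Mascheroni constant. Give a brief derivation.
lim = ln(17/21) + γ

By Euler-Maclaurin, H_m = ln m + γ + O(1/m). So
  H_{17n} − ln(21n) = ln(17n) + γ − ln(21n) + O(1/n)
                       = ln(17/21) + γ + O(1/n).
Hence the limit is ln(17/21) + γ.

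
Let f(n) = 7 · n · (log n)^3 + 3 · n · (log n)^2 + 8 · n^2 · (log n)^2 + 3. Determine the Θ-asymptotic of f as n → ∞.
f(n) ∈ Θ(n^2 · (log n)^2)

Compare the terms by growth order. For large n, n^a · (log n)^b dominates n^a' · (log n)^b' iff a > a', or (a = a' and b > b'). Ranking the 4 terms shows the dominant one is 8 · n^2 · (log n)^2. Hence f(n) ∈ Θ(n^2 · (log n)^2).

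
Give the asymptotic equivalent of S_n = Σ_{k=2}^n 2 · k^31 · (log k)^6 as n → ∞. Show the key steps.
S_n ~ n^32 · (log n)^6 / 16

By integral comparison, S_n = ∫_1^n 2 · x^31 · (log x)^6 dx + O(n^31 · (log n)^6). For the integral, the leading term of ∫_1^n x^31 (log x)^6 dx is n^32/32 · (log n)^6 (by repeated integration by parts; each step lowers the log-exponent and produces a relatively O(1/log n) correction). Hence S_n ~ n^32 · (log n)^6 / 16.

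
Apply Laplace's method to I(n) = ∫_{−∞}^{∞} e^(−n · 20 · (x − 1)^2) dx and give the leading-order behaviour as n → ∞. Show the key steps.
I(n) = sqrt(π/(20n))

Here φ(x) = 20 · (x − 1)^2 has its unique minimum at x* = 1 with φ(x*) = 0 and φ''(x*) = 40. Laplace's method gives
  I(n) ~ e^(−n φ(x*)) · sqrt(2π / (n · φ''(x*))) = sqrt(2π / (40n)) = sqrt(π/(20n)).
This is exact: substituting u = (x − 1)·sqrt(20n) gives I(n) = (1/sqrt(20n)) ∫_{−∞}^{∞} e^(−u^2) du = sqrt(π/(20n)).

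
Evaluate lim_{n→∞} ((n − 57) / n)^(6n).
lim = e^(−342)

Rewrite as (1 − 57/n)^(6n). By the standard limit (1 + x/n)^n → e^x, we have (1 − 57/n)^n → e^(−57), and raising to the 6th power gives e^(−342).
More precisely, ln[(1 − 57/n)^(6n)] = 6n · ln(1 − 57/n) = 6n · (-57/n + O(1/n^2)) = -342 + O(1/n) → -342.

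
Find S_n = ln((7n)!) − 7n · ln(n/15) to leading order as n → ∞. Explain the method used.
S_n ~ 7n · (ln 105 − 1) + O(ln n)

Stirling: ln((7n)!) = 7n ln(7n) − 7n + O(ln n).
  S_n = 7n ln(7n) − 7n − 7n ln(n/15) + O(ln n)
      = 7n ln(7n) − 7n ln n + 7n ln 15 − 7n + O(ln n)
      = 7n ln 7 + 7n ln 15 − 7n + O(ln n)
      = 7n (ln 105 − 1) + O(ln n).
Numerically ln(105) − 1 ≈ 3.6540.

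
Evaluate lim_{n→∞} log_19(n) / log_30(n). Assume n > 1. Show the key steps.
lim = ln(30) / ln(19) = log_19(30)

Change of base: log_19(n) = ln n / ln 19 and log_30(n) = ln n / ln 30. The ratio is (ln n / ln 19) · (ln 30 / ln n) = ln 30 / ln 19, a constant independent of n. So the limit is ln 30 / ln 19 = log_19(30).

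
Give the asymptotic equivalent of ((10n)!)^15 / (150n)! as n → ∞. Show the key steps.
((10n)!)^15/(150n)! ~ ((2π·10n)^(14/2) / sqrt(15)) · 15^(−15·10n)  →  0

Write N = 10n. Stirling: N! ~ sqrt(2π N)(N/e)^N and (15N)! ~ sqrt(2π·15N)·(15N/e)^(15N).
  (N!)^15/(15N)! ~ (2π N)^(15/2) (N/e)^(15N) / [sqrt(2π·15N) (15N/e)^(15N)]
     = (2π N)^(15/2) / sqrt(2π·15N) · (N/(15N))^(15N)
     = (2π N)^((15−1)/2) / sqrt(15) · 15^(−15N).
Since 15^15 > 1, the factor 15^(−15N) decays exponentially, so the ratio → 0. Substituting N = 10n gives the stated form.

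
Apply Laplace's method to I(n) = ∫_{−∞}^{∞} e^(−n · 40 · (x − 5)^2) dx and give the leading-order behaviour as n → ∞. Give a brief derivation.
I(n) = sqrt(π/(40n))

Here φ(x) = 40 · (x − 5)^2 has its unique minimum at x* = 5 with φ(x*) = 0 and φ''(x*) = 80. Laplace's method gives
  I(n) ~ e^(−n φ(x*)) · sqrt(2π / (n · φ''(x*))) = sqrt(2π / (80n)) = sqrt(π/(40n)).
This is exact: substituting u = (x − 5)·sqrt(40n) gives I(n) = (1/sqrt(40n)) ∫_{−∞}^{∞} e^(−u^2) du = sqrt(π/(40n)).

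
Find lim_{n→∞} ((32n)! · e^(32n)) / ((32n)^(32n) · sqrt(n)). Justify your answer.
lim = sqrt(2π·32)

Stirling: (32n)! ~ sqrt(2π·32n) · (32n/e)^(32n). Hence
  (32n)! · e^(32n) / (32n)^(32n) ~ sqrt(2π·32n).
Dividing by sqrt(n): sqrt(2π·32n) / sqrt(n) = sqrt(2π·32) · n^((1−1)/2), so the limit is sqrt(2π·32).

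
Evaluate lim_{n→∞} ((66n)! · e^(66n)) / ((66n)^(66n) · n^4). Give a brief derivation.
lim = 0

Stirling: (66n)! ~ sqrt(2π·66n) · (66n/e)^(66n). Hence
  (66n)! · e^(66n) / (66n)^(66n) ~ sqrt(2π·66n).
Dividing by n^4: sqrt(2π·66n) / n^4 = sqrt(2π·66) · n^((1−8)/2), so the expression behaves like sqrt(2π·66) · n^((1−8)/2) → 0.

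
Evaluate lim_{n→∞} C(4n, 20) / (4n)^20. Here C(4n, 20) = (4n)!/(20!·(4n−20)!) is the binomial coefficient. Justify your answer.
lim = 1/20! = 1/2432902008176640000

With N = 4n → ∞: C(N, 20) / N^20 = [N(N−1)…(N−19)] / (20! · N^20) = (1/20!) · 1 · (1 − 1/(4n)) · … · (1 − 19/(4n)). Each factor → 1 as N → ∞, so the limit is 1/20! = 1/2432902008176640000.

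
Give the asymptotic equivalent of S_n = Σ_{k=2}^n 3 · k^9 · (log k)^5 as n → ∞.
S_n ~ 3 · n^10 · (log n)^5 / 10

By integral comparison, S_n = ∫_1^n 3 · x^9 · (log x)^5 dx + O(n^9 · (log n)^5). For the integral, the leading term of ∫_1^n x^9 (log x)^5 dx is n^10/10 · (log n)^5 (by repeated integration by parts; each step lowers the log-exponent and produces a relatively O(1/log n) correction). Hence S_n ~ 3 · n^10 · (log n)^5 / 10.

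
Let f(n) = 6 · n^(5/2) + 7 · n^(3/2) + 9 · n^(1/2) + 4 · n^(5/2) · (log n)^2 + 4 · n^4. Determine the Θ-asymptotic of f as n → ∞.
f(n) ∈ Θ(n^4)

Compare the terms by growth order. For large n, n^a · (log n)^b dominates n^a' · (log n)^b' iff a > a', or (a = a' and b > b'). Ranking the 5 terms shows the dominant one is 4 · n^4. Hence f(n) ∈ Θ(n^4).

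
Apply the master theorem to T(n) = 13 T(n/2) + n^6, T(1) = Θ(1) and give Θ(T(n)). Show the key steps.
T(n) = Θ(n^6)

log_2 13 ≈ 3.700. f(n) = n^6 dominates n^(log_2 13) since 6 > 3.700, and the regularity condition a·f(n/b) = 13·(n/2)^6 = (13/64)·n^6 ≤ c·f(n) holds with c = 13/64 ≈ 0.203 < 1. So this is Case 3: T(n) = Θ(f(n)) = Θ(n^6).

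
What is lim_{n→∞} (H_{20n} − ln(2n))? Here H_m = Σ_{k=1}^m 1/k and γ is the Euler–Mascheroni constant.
lim = ln 10 + γ

By Euler-Maclaurin, H_m = ln m + γ + O(1/m). So
  H_{20n} − ln(2n) = ln(20n) + γ − ln(2n) + O(1/n)
                       = ln(20/2) + γ + O(1/n).
Hence the limit is ln(20/2) + γ (= ln 10).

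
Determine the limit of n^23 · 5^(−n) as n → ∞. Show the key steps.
lim = 0

Exponentials with base > 1 dominate every fixed polynomial: for any fixed c, n^c / 5^n → 0 as n → ∞ (e.g. by the ratio test, or by writing 5^n = e^(n ln 5) and noting e^(n ln 5) / n^c → ∞). Hence n^23 · 5^(−n) = n^23 / 5^n → 0.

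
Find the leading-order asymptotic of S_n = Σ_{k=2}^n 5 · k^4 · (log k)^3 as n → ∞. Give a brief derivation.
S_n ~ n^5 · (log n)^3

By integral comparison, S_n = ∫_1^n 5 · x^4 · (log x)^3 dx + O(n^4 · (log n)^3). For the integral, the leading term of ∫_1^n x^4 (log x)^3 dx is n^5/5 · (log n)^3 (by repeated integration by parts; each step lowers the log-exponent and produces a relatively O(1/log n) correction). Hence S_n ~ n^5 · (log n)^3.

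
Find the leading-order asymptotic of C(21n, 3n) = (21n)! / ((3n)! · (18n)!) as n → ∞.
C(21n, 3n) ~ (823543/46656)^(3n) · sqrt(7/(12π·3n))

Write N = 3n. Apply Stirling to each factorial:
  (7N)! ~ sqrt(2π·7N) · (7N/e)^(7N),
  N! ~ sqrt(2π N) · (N/e)^N,
  (6N)! ~ sqrt(2π·6N) · (6N/e)^(6N).
The exponential factors combine to (7N)^(7N) / (N^N · (6N)^(6N)) = 7^(7N)/6^(6N) = (7^7/6^6)^N = (823543/46656)^N.
The square-root prefactors combine to sqrt(2π·7N) / (sqrt(2π N)·sqrt(2π·6N)) = sqrt(7 / (2π·6·N)) = sqrt(7/(12π·3n)).
Substituting N = 3n: C(21n, 3n) ~ (823543/46656)^(3n) · sqrt(7/(12π·3n)).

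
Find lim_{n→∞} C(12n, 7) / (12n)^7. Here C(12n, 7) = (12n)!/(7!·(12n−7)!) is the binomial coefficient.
lim = 1/7! = 1/5040

With N = 12n → ∞: C(N, 7) / N^7 = [N(N−1)…(N−6)] / (7! · N^7) = (1/7!) · 1 · (1 − 1/(12n)) · … · (1 − 6/(12n)). Each factor → 1 as N → ∞, so the limit is 1/7! = 1/5040.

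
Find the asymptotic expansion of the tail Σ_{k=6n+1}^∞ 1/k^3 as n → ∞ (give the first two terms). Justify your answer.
Σ_{k>6n} 1/k^3 = 1/(2 · (6n)^2) − 1/(2 · (6n)^3) + O(1/(6n)^4)

Compare to the integral: ∫_{6n}^∞ x^(−3) dx = [−x^(−2)/2]_{6n}^∞ = 1/((3−1)·(6n)^2). The Euler-Maclaurin correction adds −f(6n)/2 = −1/(2·(6n)^3). Euler-Maclaurin then gives
  Σ_{k>6n} 1/k^3 = ∫_{6n}^∞ dx/x^3 − 1/(2·(6n)^3) + O(1/(6n)^4).
(Equivalently this is ζ(3) − Σ_{k≤6n} 1/k^3.)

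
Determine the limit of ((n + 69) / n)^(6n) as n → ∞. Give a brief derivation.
lim = e^414

Rewrite as (1 + 69/n)^(6n). By the standard limit (1 + x/n)^n → e^x, we have (1 + 69/n)^n → e^69, and raising to the 6th power gives e^414.
More precisely, ln[(1 + 69/n)^(6n)] = 6n · ln(1 + 69/n) = 6n · (69/n + O(1/n^2)) = 414 + O(1/n) → 414.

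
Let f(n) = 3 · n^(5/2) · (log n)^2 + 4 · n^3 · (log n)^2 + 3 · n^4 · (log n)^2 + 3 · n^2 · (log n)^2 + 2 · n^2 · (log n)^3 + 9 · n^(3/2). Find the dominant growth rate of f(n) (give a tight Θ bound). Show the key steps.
f(n) ∈ Θ(n^4 · (log n)^2)

Compare the terms by growth order. For large n, n^a · (log n)^b dominates n^a' · (log n)^b' iff a > a', or (a = a' and b > b'). Ranking the 6 terms shows the dominant one is 3 · n^4 · (log n)^2. Hence f(n) ∈ Θ(n^4 · (log n)^2).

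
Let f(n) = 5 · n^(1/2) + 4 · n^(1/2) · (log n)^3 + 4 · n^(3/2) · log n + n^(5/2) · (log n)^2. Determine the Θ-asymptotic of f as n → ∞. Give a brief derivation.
f(n) ∈ Θ(n^(5/2) · (log n)^2)

Compare the terms by growth order. For large n, n^a · (log n)^b dominates n^a' · (log n)^b' iff a > a', or (a = a' and b > b'). Ranking the 4 terms shows the dominant one is n^(5/2) · (log n)^2. Hence f(n) ∈ Θ(n^(5/2) · (log n)^2).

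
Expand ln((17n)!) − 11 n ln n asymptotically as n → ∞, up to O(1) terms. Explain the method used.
ln((17n)!) − 11 n ln n = 6 n ln n + 17(ln 17 − 1) n + (1/2) ln(2π·17n) + O(1/n)

Stirling: ln((17n)!) = 17n ln(17n) − 17n + (1/2) ln(2π·17n) + O(1/n).
Expand 17n ln(17n) = 17n (ln n + ln 17) = 17n ln n + 17n ln 17.
Subtract 11n ln n: leading term is (17 − 11) n ln n = 6 n ln n. The next term is 17n ln 17 − 17n = 17(ln 17 − 1) n. Then the (1/2) ln(2π·17n) correction.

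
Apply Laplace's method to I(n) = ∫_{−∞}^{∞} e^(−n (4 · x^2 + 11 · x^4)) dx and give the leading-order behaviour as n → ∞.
I(n) ~ sqrt(π/(4n))

φ(x) = 4 · x^2 + 11 · x^4 has its unique global minimum at x* = 0 (since φ'(x) = 8x + 44x^3 = 0 only at x = 0 for real x with both coefficients positive, and φ → ∞ as |x| → ∞). At x* = 0, φ(0) = 0 and φ''(0) = 8. Laplace's method then gives
  I(n) ~ sqrt(2π / (n · φ''(0))) · e^(−n φ(0)) = sqrt(2π / (8n)) = sqrt(π/(4n)).
The 11 · x^4 term contributes only at subleading order (an O(1/n) relative correction).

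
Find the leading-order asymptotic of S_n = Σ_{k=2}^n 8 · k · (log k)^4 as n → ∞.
S_n ~ 4 · n^2 · (log n)^4

By integral comparison, S_n = ∫_1^n 8 · x · (log x)^4 dx + O(n · (log n)^4). For the integral, the leading term of ∫_1^n x^1 (log x)^4 dx is n^2/2 · (log n)^4 (by repeated integration by parts; each step lowers the log-exponent and produces a relatively O(1/log n) correction). Hence S_n ~ 4 · n^2 · (log n)^4.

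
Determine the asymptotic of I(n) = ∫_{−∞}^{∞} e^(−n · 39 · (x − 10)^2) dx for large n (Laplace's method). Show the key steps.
I(n) = sqrt(π/(39n))

Here φ(x) = 39 · (x − 10)^2 has its unique minimum at x* = 10 with φ(x*) = 0 and φ''(x*) = 78. Laplace's method gives
  I(n) ~ e^(−n φ(x*)) · sqrt(2π / (n · φ''(x*))) = sqrt(2π / (78n)) = sqrt(π/(39n)).
This is exact: substituting u = (x − 10)·sqrt(39n) gives I(n) = (1/sqrt(39n)) ∫_{−∞}^{∞} e^(−u^2) du = sqrt(π/(39n)).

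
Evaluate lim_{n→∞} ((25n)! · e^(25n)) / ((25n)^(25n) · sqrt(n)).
lim = sqrt(2π·25)

Stirling: (25n)! ~ sqrt(2π·25n) · (25n/e)^(25n). Hence
  (25n)! · e^(25n) / (25n)^(25n) ~ sqrt(2π·25n).
Dividing by sqrt(n): sqrt(2π·25n) / sqrt(n) = sqrt(2π·25) · n^((1−1)/2), so the limit is sqrt(2π·25).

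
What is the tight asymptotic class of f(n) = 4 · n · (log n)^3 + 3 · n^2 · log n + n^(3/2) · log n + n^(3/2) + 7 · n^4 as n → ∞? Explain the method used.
f(n) ∈ Θ(n^4)

Compare the terms by growth order. For large n, n^a · (log n)^b dominates n^a' · (log n)^b' iff a > a', or (a = a' and b > b'). Ranking the 5 terms shows the dominant one is 7 · n^4. Hence f(n) ∈ Θ(n^4).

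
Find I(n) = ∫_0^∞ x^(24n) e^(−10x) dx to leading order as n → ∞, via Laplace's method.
I(n) ~ (sqrt(2π·24n) / 10) · (24n/(10e))^(24n)

Write the integrand as exp(24n ln x − 10x) and set f(x) = 24n ln x − 10x. Then f'(x) = 24n/x − 10 = 0 at x* = 24n/10, and f''(x*) = −24n/x*^2 = −10^2/(24n). Laplace's method (interior maximum) gives
  I(n) ~ e^(f(x*)) · sqrt(2π / |f''(x*)|)
        = exp(24n ln(24n/10) − 24n) · sqrt(2π · 24n / 10^2)
        = (24n/10)^(24n) e^(−24n) · sqrt(2π·24n) / 10
        = (sqrt(2π·24n) / 10) · (24n/(10e))^(24n).
This matches Γ(24n+1)/10^(24n+1) with Stirling applied to Γ.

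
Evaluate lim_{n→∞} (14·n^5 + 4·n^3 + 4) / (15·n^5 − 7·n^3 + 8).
lim = 14/15

For large n the leading n^5 terms dominate both numerator and denominator. Dividing top and bottom by n^5, every other term tends to 0, leaving 14/15.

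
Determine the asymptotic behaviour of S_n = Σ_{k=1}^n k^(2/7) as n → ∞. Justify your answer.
S_n ~ (7/9) · n^(9/7)

Integral comparison: Σ_{k=1}^n k^(2/7) = ∫_0^n x^(2/7) dx + O(n^(2/7)). The integral is n^(1 + 2/7) / (1 + 2/7) = n^((2+7)/7) / ((2+7)/7) = (7/9) · n^(9/7).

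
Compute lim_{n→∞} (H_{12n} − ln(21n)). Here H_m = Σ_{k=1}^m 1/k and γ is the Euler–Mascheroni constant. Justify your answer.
lim = ln(4/7) + γ

By Euler-Maclaurin, H_m = ln m + γ + O(1/m). So
  H_{12n} − ln(21n) = ln(12n) + γ − ln(21n) + O(1/n)
                       = ln(12/21) + γ + O(1/n).
Hence the limit is ln(12/21) + γ (= ln(4/7)).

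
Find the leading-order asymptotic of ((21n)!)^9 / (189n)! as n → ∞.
((21n)!)^9/(189n)! ~ ((2π·21n)^(8/2) / 3) · 9^(−9·21n)  →  0

Write N = 21n. Stirling: N! ~ sqrt(2π N)(N/e)^N and (9N)! ~ sqrt(2π·9N)·(9N/e)^(9N).
  (N!)^9/(9N)! ~ (2π N)^(9/2) (N/e)^(9N) / [sqrt(2π·9N) (9N/e)^(9N)]
     = (2π N)^(9/2) / sqrt(2π·9N) · (N/(9N))^(9N)
     = (2π N)^((9−1)/2) / 3 · 9^(−9N).
Since 9^9 > 1, the factor 9^(−9N) decays exponentially, so the ratio → 0. Substituting N = 21n gives the stated form.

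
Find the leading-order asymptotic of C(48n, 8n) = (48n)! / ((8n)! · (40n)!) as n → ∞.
C(48n, 8n) ~ (46656/3125)^(8n) · sqrt(3/(5π·8n))

Write N = 8n. Apply Stirling to each factorial:
  (6N)! ~ sqrt(2π·6N) · (6N/e)^(6N),
  N! ~ sqrt(2π N) · (N/e)^N,
  (5N)! ~ sqrt(2π·5N) · (5N/e)^(5N).
The exponential factors combine to (6N)^(6N) / (N^N · (5N)^(5N)) = 6^(6N)/5^(5N) = (6^6/5^5)^N = (46656/3125)^N.
The square-root prefactors combine to sqrt(2π·6N) / (sqrt(2π N)·sqrt(2π·5N)) = sqrt(6 / (2π·5·N)) = sqrt(3/(5π·8n)).
Substituting N = 8n: C(48n, 8n) ~ (46656/3125)^(8n) · sqrt(3/(5π·8n)).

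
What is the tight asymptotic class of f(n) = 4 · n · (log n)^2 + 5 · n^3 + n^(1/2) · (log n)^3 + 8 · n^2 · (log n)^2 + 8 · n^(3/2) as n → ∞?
f(n) ∈ Θ(n^3)

Compare the terms by growth order. For large n, n^a · (log n)^b dominates n^a' · (log n)^b' iff a > a', or (a = a' and b > b'). Ranking the 5 terms shows the dominant one is 5 · n^3. Hence f(n) ∈ Θ(n^3).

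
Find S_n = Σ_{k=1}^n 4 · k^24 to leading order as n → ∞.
S_n ~ 4 · n^25 / 25

By integral comparison (Euler-Maclaurin), Σ_{k=1}^n 4 · k^24 = 4 · ∫_0^n x^24 dx + O(n^24) = 4 · n^25/25 + O(n^24). (Equivalently, Faulhaber's formula gives the same leading term.)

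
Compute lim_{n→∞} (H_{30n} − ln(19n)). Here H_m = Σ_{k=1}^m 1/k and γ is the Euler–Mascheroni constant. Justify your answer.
lim = ln(30/19) + γ

By Euler-Maclaurin, H_m = ln m + γ + O(1/m). So
  H_{30n} − ln(19n) = ln(30n) + γ − ln(19n) + O(1/n)
                       = ln(30/19) + γ + O(1/n).
Hence the limit is ln(30/19) + γ.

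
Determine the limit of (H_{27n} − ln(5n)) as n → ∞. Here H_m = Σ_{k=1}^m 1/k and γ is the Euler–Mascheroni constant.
lim = ln(27/5) + γ

By Euler-Maclaurin, H_m = ln m + γ + O(1/m). So
  H_{27n} − ln(5n) = ln(27n) + γ − ln(5n) + O(1/n)
                       = ln(27/5) + γ + O(1/n).
Hence the limit is ln(27/5) + γ.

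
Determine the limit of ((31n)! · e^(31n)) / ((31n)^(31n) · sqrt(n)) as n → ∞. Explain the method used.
lim = sqrt(2π·31)

Stirling: (31n)! ~ sqrt(2π·31n) · (31n/e)^(31n). Hence
  (31n)! · e^(31n) / (31n)^(31n) ~ sqrt(2π·31n).
Dividing by sqrt(n): sqrt(2π·31n) / sqrt(n) = sqrt(2π·31) · n^((1−1)/2), so the limit is sqrt(2π·31).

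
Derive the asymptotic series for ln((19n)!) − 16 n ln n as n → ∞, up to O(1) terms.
ln((19n)!) − 16 n ln n = 3 n ln n + 19(ln 19 − 1) n + (1/2) ln(2π·19n) + O(1/n)

Stirling: ln((19n)!) = 19n ln(19n) − 19n + (1/2) ln(2π·19n) + O(1/n).
Expand 19n ln(19n) = 19n (ln n + ln 19) = 19n ln n + 19n ln 19.
Subtract 16n ln n: leading term is (19 − 16) n ln n = 3 n ln n. The next term is 19n ln 19 − 19n = 19(ln 19 − 1) n. Then the (1/2) ln(2π·19n) correction.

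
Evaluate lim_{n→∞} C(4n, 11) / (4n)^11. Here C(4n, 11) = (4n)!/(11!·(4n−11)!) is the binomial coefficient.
lim = 1/11! = 1/39916800

With N = 4n → ∞: C(N, 11) / N^11 = [N(N−1)…(N−10)] / (11! · N^11) = (1/11!) · 1 · (1 − 1/(4n)) · … · (1 − 10/(4n)). Each factor → 1 as N → ∞, so the limit is 1/11! = 1/39916800.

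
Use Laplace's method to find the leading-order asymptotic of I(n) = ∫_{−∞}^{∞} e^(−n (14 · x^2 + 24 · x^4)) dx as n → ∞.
I(n) ~ sqrt(π/(14n))

φ(x) = 14 · x^2 + 24 · x^4 has its unique global minimum at x* = 0 (since φ'(x) = 28x + 96x^3 = 0 only at x = 0 for real x with both coefficients positive, and φ → ∞ as |x| → ∞). At x* = 0, φ(0) = 0 and φ''(0) = 28. Laplace's method then gives
  I(n) ~ sqrt(2π / (n · φ''(0))) · e^(−n φ(0)) = sqrt(2π / (28n)) = sqrt(π/(14n)).
The 24 · x^4 term contributes only at subleading order (an O(1/n) relative correction).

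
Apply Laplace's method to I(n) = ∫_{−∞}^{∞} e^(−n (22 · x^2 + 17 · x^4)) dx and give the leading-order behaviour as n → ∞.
I(n) ~ sqrt(π/(22n))

φ(x) = 22 · x^2 + 17 · x^4 has its unique global minimum at x* = 0 (since φ'(x) = 44x + 68x^3 = 0 only at x = 0 for real x with both coefficients positive, and φ → ∞ as |x| → ∞). At x* = 0, φ(0) = 0 and φ''(0) = 44. Laplace's method then gives
  I(n) ~ sqrt(2π / (n · φ''(0))) · e^(−n φ(0)) = sqrt(2π / (44n)) = sqrt(π/(22n)).
The 17 · x^4 term contributes only at subleading order (an O(1/n) relative correction).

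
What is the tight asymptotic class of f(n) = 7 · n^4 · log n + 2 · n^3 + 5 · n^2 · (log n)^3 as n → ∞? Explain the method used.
f(n) ∈ Θ(n^4 · log n)

Compare the terms by growth order. For large n, n^a · (log n)^b dominates n^a' · (log n)^b' iff a > a', or (a = a' and b > b'). Ranking the 3 terms shows the dominant one is 7 · n^4 · log n. Hence f(n) ∈ Θ(n^4 · log n).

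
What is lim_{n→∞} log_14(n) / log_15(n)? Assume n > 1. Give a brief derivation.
lim = ln(15) / ln(14) = log_14(15)

Change of base: log_14(n) = ln n / ln 14 and log_15(n) = ln n / ln 15. The ratio is (ln n / ln 14) · (ln 15 / ln n) = ln 15 / ln 14, a constant independent of n. So the limit is ln 15 / ln 14 = log_14(15).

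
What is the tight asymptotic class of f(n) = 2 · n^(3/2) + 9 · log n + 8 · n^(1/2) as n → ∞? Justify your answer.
f(n) ∈ Θ(n^(3/2))

Compare the terms by growth order. For large n, n^a · (log n)^b dominates n^a' · (log n)^b' iff a > a', or (a = a' and b > b'). Ranking the 3 terms shows the dominant one is 2 · n^(3/2). Hence f(n) ∈ Θ(n^(3/2)).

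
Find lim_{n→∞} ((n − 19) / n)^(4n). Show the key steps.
lim = e^(−76)

Rewrite as (1 − 19/n)^(4n). By the standard limit (1 + x/n)^n → e^x, we have (1 − 19/n)^n → e^(−19), and raising to the 4th power gives e^(−76).
More precisely, ln[(1 − 19/n)^(4n)] = 4n · ln(1 − 19/n) = 4n · (-19/n + O(1/n^2)) = -76 + O(1/n) → -76.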